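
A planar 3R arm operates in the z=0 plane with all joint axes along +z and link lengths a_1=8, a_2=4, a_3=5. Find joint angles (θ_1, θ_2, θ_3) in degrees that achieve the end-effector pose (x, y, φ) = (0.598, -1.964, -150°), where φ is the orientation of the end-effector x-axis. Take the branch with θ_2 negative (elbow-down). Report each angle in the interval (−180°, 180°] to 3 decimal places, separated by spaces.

30.001 -150.001 -30.000

wrist centre = target − a_3·(cos φ, sin φ) = (4.9281, 0.5360)
cos θ_2 = (24.5737−8²−4²)/(2·8·4) = -0.8660; θ_2 = -150.0011° (elbow-down)
β = atan2(0.5360,4.9281) = 6.2073°; ψ = atan2(-1.9999,4.5359) = -23.7934°
θ_1 = β − ψ = 30.0007°
θ_3 = φ − θ_1 − θ_2 = -29.9996° (wrapped to (-180°,180°])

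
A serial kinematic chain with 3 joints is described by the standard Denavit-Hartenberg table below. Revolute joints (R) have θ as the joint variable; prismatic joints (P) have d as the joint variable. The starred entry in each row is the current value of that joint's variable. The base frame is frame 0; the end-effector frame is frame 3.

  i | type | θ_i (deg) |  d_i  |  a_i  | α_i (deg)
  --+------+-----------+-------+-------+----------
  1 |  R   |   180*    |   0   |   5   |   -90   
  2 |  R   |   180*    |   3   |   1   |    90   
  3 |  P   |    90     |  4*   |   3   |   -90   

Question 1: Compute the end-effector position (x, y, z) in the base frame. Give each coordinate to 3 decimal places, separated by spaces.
-4.000 -6.000 -4.000

after link 1: o_1 = (-5.0000, 0.0000, 0.0000)
after link 2: o_2 = (-4.0000, -3.0000, 0.0000)
after link 3: o_3 = (-4.0000, -6.0000, -4.0000)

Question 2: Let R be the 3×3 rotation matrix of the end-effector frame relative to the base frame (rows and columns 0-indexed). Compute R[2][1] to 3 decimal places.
End-effector y-axis (col 1 of R) = (0.0000,0.0000,1.0000)
R[2][1] = 1.0000

1.000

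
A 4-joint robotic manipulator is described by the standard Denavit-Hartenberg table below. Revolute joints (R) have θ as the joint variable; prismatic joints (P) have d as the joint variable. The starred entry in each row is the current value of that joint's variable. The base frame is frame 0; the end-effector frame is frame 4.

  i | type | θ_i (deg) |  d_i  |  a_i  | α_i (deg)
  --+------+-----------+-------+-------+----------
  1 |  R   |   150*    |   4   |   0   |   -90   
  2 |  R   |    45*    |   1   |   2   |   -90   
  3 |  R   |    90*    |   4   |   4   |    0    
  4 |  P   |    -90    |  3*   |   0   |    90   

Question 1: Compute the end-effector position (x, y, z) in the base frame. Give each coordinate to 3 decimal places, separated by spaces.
4.562 0.830 -2.364

after link 1: o_1 = (0.0000, 0.0000, 4.0000)
after link 2: o_2 = (-1.7247, -0.1589, 2.5858)
after link 3: o_3 = (2.7247, 1.8910, -0.2426)
after link 4: o_4 = (4.5619, 0.8303, -2.3640)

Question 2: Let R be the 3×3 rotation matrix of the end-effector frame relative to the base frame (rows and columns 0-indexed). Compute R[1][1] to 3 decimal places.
-0.354

End-effector y-axis (col 1 of R) = (0.6124,-0.3536,-0.7071)
R[1][1] = -0.3536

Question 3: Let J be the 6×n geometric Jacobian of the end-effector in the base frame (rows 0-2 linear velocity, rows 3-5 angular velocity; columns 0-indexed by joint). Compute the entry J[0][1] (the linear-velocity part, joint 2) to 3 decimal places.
5.511

axis z_1 = (-0.5000,-0.8660,0.0000); lever o_n−o_1 = (4.5619,0.8303,-6.3640)
cross product → J_v[:, 1] = (5.5114,-3.1820,3.5355)
J_ω[:, 1] = z_1
entry J[0][1] = 5.5114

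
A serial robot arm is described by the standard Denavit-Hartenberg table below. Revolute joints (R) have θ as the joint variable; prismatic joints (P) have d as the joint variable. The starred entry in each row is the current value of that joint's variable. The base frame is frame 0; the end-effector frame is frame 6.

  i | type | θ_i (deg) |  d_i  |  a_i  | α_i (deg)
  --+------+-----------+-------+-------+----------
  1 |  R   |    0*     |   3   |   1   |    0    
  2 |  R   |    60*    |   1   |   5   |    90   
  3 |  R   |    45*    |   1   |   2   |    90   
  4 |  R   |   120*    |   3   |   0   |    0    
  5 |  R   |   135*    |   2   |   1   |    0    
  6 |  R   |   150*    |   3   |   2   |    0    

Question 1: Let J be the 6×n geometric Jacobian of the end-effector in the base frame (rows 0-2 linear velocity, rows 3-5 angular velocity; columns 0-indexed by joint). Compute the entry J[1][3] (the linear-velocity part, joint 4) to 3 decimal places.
-0.852

axis z_3 = (0.3536,0.6124,-0.7071); lever o_n−o_3 = (3.6251,5.3824,-4.8399)
cross product → J_v[:, 3] = (0.8421,-0.8522,-0.3170)
J_ω[:, 3] = z_3
entry J[1][3] = -0.8522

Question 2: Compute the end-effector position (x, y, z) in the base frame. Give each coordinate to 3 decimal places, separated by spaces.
after link 1: o_1 = (1.0000, 0.0000, 3.0000)
after link 2: o_2 = (3.5000, 4.3301, 4.0000)
after link 3: o_3 = (5.0731, 5.0549, 5.4142)
after link 4: o_4 = (6.1338, 6.8920, 3.2929)
after link 5: o_5 = (5.9129, 8.4412, 1.6957)
after link 6: o_6 = (8.6983, 10.4372, 0.5743)

8.698 10.437 0.574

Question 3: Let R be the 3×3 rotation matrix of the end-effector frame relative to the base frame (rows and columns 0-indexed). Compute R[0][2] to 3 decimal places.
End-effector z-axis (col 2 of R) = (0.3536,0.6124,-0.7071)
R[0][2] = 0.3536

0.354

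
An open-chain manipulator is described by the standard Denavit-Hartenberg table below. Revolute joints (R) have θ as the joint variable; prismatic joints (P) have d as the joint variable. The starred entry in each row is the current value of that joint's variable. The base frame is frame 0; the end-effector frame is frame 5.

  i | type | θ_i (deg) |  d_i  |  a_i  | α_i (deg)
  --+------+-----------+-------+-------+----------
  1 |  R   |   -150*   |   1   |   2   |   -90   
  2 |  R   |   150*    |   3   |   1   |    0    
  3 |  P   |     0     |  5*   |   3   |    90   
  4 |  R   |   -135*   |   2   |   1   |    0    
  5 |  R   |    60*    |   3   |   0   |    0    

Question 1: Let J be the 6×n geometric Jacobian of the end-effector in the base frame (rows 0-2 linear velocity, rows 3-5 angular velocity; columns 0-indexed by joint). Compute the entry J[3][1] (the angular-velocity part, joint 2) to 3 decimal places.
axis z_1 = (0.5000,-0.8660,0.0000); lever o_n−o_1 = (3.9511,-6.1400,-5.9766)
cross product → J_v[:, 1] = (5.1759,2.9883,0.3517)
J_ω[:, 1] = z_1
entry J[3][1] = 0.5000

0.500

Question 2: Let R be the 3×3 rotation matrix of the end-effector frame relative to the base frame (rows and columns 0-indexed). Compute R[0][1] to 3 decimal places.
End-effector y-axis (col 1 of R) = (0.8539,0.1941,-0.4830)
R[0][1] = 0.8539

0.854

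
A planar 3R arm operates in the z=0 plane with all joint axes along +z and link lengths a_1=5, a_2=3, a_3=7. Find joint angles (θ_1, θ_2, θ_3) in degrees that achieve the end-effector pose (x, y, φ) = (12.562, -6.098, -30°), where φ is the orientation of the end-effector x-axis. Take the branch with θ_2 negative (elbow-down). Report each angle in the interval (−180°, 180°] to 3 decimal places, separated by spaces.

0.002 -60.006 30.004

wrist centre = target − a_3·(cos φ, sin φ) = (6.4998, -2.5980)
cos θ_2 = (48.9973−5²−3²)/(2·5·3) = 0.4999; θ_2 = -60.0060° (elbow-down)
β = atan2(-2.5980,6.4998) = -21.7868°; ψ = atan2(-2.5982,6.4997) = -21.7888°
θ_1 = β − ψ = 0.0020°
θ_3 = φ − θ_1 − θ_2 = 30.0039° (wrapped to (-180°,180°])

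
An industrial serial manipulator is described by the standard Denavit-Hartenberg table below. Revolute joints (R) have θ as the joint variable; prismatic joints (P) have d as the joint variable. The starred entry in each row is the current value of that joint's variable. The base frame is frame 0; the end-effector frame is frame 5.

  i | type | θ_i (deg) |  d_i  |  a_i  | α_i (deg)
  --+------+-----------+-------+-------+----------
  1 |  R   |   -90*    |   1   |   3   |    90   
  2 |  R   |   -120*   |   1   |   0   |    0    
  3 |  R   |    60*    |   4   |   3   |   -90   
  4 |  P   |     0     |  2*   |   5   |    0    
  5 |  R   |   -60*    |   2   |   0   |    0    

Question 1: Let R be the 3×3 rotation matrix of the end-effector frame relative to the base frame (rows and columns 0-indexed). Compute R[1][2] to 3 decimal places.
-0.866

End-effector z-axis (col 2 of R) = (0.0000,-0.8660,0.5000)
R[1][2] = -0.8660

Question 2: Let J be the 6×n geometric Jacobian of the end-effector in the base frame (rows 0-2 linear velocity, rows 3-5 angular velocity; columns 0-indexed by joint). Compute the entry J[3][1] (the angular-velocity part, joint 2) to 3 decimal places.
axis z_1 = (-1.0000,-0.0000,0.0000); lever o_n−o_1 = (-5.0000,-7.4641,-4.9282)
cross product → J_v[:, 1] = (0.0000,-4.9282,7.4641)
J_ω[:, 1] = z_1
entry J[3][1] = -1.0000

-1.000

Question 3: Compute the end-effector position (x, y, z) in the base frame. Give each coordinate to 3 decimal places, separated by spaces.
-5.000 -10.464 -3.928

after link 1: o_1 = (0.0000, -3.0000, 1.0000)
after link 2: o_2 = (-1.0000, -3.0000, 1.0000)
after link 3: o_3 = (-5.0000, -4.5000, -1.5981)
after link 4: o_4 = (-5.0000, -8.7321, -4.9282)
after link 5: o_5 = (-5.0000, -10.4641, -3.9282)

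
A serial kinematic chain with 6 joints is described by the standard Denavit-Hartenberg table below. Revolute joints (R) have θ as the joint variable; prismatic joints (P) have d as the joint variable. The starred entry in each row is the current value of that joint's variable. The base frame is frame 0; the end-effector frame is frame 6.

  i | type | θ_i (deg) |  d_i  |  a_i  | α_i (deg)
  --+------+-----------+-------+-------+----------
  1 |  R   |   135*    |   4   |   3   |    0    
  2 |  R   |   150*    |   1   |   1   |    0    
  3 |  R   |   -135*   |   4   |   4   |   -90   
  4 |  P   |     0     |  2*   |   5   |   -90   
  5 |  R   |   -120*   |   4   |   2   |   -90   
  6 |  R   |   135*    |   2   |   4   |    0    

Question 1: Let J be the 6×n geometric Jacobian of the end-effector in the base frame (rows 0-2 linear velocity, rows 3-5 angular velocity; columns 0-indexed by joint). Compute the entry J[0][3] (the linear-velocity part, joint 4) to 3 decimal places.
-0.500

prismatic axis z_3 = (-0.5000,-0.8660,0.0000)
J_v[:, 3] = z_3; J_ω[:, 3] = (0,0,0)
entry J[0][3] = -0.5000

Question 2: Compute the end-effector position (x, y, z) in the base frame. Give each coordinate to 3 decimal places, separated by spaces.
after link 1: o_1 = (-2.1213, 2.1213, 4.0000)
after link 2: o_2 = (-1.8625, 1.1554, 5.0000)
after link 3: o_3 = (-5.3266, 3.1554, 9.0000)
after link 4: o_4 = (-10.6567, 3.9233, 9.0000)
after link 5: o_5 = (-10.6567, 1.9233, 5.0000)
after link 6: o_6 = (-12.6567, 4.7518, 7.8284)

-12.657 4.752 7.828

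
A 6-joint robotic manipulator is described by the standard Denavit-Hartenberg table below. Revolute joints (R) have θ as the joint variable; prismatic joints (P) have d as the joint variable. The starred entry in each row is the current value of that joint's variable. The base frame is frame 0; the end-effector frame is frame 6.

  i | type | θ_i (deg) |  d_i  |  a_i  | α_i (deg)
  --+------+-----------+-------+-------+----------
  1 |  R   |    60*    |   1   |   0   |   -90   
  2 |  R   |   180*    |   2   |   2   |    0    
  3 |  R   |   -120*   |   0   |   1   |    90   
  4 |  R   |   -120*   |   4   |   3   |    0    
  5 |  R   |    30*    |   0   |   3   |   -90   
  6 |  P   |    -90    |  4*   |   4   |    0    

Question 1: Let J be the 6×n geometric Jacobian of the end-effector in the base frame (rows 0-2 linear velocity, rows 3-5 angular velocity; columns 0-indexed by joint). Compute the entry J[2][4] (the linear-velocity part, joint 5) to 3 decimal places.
-2.598

axis z_4 = (0.4330,0.7500,0.5000); lever o_n−o_4 = (5.3301,3.2321,-1.4641)
cross product → J_v[:, 4] = (-2.7141,3.2990,-2.5981)
J_ω[:, 4] = z_4
entry J[2][4] = -2.5981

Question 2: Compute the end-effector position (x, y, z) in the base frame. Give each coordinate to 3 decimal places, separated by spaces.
6.455 3.984 1.969

after link 1: o_1 = (0.0000, 0.0000, 1.0000)
after link 2: o_2 = (-2.7321, -0.7321, 1.0000)
after link 3: o_3 = (-2.4821, -0.2990, 0.1340)
after link 4: o_4 = (1.1250, 0.7524, 3.4330)
after link 5: o_5 = (3.7231, -0.7476, 3.4330)
after link 6: o_6 = (6.4551, 3.9845, 1.9689)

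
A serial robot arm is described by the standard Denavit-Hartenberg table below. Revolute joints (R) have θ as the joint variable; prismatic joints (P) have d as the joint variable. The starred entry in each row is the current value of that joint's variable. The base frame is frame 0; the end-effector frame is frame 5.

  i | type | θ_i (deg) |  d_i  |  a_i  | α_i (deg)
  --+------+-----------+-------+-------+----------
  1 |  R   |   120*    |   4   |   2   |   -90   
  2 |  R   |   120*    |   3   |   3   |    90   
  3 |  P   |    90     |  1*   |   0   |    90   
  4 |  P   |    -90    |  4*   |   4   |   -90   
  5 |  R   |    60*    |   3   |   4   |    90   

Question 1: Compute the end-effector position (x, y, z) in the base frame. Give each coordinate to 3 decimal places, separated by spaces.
after link 1: o_1 = (-1.0000, 1.7321, 4.0000)
after link 2: o_2 = (-2.8481, -1.0670, 1.4019)
after link 3: o_3 = (-3.2811, -0.3170, 0.9019)
after link 4: o_4 = (-0.5490, -5.0490, -0.5622)
after link 5: o_5 = (-3.1471, -6.5490, 3.4378)

-3.147 -6.549 3.438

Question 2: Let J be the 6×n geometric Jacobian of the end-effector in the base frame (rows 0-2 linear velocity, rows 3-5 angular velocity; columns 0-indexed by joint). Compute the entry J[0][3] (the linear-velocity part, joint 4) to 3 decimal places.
0.250

prismatic axis z_3 = (0.2500,-0.4330,-0.8660)
J_v[:, 3] = z_3; J_ω[:, 3] = (0,0,0)
entry J[0][3] = 0.2500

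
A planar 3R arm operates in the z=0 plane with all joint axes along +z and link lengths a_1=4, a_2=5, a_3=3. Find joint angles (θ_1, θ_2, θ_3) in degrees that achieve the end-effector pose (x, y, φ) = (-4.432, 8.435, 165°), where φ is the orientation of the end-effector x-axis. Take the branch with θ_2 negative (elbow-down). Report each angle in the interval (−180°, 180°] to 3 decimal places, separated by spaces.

134.992 -59.988 89.996

wrist centre = target − a_3·(cos φ, sin φ) = (-1.5342, 7.6585)
cos θ_2 = (61.0071−4²−5²)/(2·4·5) = 0.5002; θ_2 = -59.9882° (elbow-down)
β = atan2(7.6585,-1.5342) = 101.3280°; ψ = atan2(-4.3296,6.5009) = -33.6637°
θ_1 = β − ψ = 134.9918°
θ_3 = φ − θ_1 − θ_2 = 89.9965° (wrapped to (-180°,180°])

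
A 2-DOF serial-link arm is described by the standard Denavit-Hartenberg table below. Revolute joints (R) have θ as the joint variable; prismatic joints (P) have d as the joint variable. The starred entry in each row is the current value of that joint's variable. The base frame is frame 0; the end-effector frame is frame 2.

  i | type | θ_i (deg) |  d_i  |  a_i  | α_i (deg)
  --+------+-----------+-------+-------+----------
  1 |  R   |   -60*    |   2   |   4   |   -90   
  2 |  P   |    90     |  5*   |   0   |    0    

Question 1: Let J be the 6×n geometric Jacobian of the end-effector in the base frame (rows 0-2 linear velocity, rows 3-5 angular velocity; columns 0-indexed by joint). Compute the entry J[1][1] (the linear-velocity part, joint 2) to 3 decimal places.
0.500

prismatic axis z_1 = (0.8660,0.5000,0.0000)
J_v[:, 1] = z_1; J_ω[:, 1] = (0,0,0)
entry J[1][1] = 0.5000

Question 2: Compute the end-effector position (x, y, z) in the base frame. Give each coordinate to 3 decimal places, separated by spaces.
after link 1: o_1 = (2.0000, -3.4641, 2.0000)
after link 2: o_2 = (6.3301, -0.9641, 2.0000)

6.330 -0.964 2.000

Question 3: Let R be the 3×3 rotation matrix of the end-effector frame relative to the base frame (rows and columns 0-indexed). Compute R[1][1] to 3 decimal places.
End-effector y-axis (col 1 of R) = (-0.5000,0.8660,-0.0000)
R[1][1] = 0.8660

0.866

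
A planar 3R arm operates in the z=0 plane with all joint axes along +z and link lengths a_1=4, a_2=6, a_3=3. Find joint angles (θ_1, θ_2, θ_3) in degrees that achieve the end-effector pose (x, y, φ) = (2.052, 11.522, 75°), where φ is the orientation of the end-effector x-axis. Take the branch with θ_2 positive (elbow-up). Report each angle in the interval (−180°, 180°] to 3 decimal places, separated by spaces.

wrist centre = target − a_3·(cos φ, sin φ) = (1.2755, 8.6242)
cos θ_2 = (76.0042−4²−6²)/(2·4·6) = 0.5001; θ_2 = 59.9942° (elbow-up)
β = atan2(8.6242,1.2755) = 81.5868°; ψ = atan2(5.1958,7.0005) = 36.5831°
θ_1 = β − ψ = 45.0037°
θ_3 = φ − θ_1 − θ_2 = -29.9979° (wrapped to (-180°,180°])

45.004 59.994 -29.998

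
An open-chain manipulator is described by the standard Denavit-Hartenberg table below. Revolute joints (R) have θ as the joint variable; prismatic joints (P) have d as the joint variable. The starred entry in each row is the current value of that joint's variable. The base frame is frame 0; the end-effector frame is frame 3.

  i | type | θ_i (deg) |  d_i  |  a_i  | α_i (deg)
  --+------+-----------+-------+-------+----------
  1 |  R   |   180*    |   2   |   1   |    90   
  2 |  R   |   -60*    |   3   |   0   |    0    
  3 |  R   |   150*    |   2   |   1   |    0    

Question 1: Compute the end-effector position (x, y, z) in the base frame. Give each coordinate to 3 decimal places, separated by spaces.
-1.000 5.000 3.000

after link 1: o_1 = (-1.0000, 0.0000, 2.0000)
after link 2: o_2 = (-1.0000, 3.0000, 2.0000)
after link 3: o_3 = (-1.0000, 5.0000, 3.0000)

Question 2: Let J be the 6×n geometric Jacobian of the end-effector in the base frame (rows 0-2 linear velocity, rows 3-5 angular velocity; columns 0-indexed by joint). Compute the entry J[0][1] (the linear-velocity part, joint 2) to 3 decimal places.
axis z_1 = (0.0000,1.0000,0.0000); lever o_n−o_1 = (0.0000,5.0000,1.0000)
cross product → J_v[:, 1] = (1.0000,-0.0000,-0.0000)
J_ω[:, 1] = z_1
entry J[0][1] = 1.0000

1.000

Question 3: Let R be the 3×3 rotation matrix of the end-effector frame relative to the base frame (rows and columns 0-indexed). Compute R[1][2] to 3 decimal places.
1.000

End-effector z-axis (col 2 of R) = (0.0000,1.0000,0.0000)
R[1][2] = 1.0000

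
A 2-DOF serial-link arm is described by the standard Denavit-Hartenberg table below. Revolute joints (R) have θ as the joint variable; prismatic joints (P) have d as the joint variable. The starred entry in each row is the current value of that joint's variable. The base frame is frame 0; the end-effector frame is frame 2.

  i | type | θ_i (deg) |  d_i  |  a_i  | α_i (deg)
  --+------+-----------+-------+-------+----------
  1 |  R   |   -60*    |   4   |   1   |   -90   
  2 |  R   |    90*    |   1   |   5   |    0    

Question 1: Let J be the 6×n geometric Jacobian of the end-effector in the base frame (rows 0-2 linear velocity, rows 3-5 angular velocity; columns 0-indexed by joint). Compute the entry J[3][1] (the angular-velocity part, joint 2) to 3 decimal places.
0.866

axis z_1 = (0.8660,0.5000,0.0000); lever o_n−o_1 = (0.8660,0.5000,-5.0000)
cross product → J_v[:, 1] = (-2.5000,4.3301,-0.0000)
J_ω[:, 1] = z_1
entry J[3][1] = 0.8660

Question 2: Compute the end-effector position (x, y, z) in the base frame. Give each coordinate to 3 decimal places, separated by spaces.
after link 1: o_1 = (0.5000, -0.8660, 4.0000)
after link 2: o_2 = (1.3660, -0.3660, -1.0000)

1.366 -0.366 -1.000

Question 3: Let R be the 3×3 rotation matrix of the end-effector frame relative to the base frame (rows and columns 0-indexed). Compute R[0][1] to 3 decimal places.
-0.500

End-effector y-axis (col 1 of R) = (-0.5000,0.8660,-0.0000)
R[0][1] = -0.5000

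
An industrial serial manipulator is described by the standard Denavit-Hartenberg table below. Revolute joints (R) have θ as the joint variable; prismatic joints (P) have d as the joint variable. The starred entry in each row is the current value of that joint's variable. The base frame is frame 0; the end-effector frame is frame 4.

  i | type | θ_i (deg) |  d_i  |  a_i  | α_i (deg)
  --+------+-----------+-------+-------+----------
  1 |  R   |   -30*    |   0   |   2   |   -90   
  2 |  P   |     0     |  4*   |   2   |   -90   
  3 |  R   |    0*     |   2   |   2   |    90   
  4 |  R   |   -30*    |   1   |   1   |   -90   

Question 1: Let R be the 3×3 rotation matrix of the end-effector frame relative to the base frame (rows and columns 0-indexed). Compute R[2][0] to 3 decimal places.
End-effector x-axis (col 0 of R) = (0.7500,-0.4330,0.5000)
R[2][0] = 0.5000

0.500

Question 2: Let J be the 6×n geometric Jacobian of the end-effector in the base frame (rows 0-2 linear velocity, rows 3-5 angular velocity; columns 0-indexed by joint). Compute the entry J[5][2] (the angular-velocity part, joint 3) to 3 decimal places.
-1.000

axis z_2 = (0.0000,0.0000,-1.0000); lever o_n−o_2 = (2.9821,-0.5670,-1.5000)
cross product → J_v[:, 2] = (-0.5670,-2.9821,-0.0000)
J_ω[:, 2] = z_2
entry J[5][2] = -1.0000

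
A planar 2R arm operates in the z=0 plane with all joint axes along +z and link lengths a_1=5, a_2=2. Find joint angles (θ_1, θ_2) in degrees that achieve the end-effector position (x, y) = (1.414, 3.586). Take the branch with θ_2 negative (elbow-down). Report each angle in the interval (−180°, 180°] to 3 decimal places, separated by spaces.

cos θ_2 = (14.8588−5²−2²)/(2·5·2) = -0.7071; θ_2 = -134.9962° (elbow-down)
β = atan2(3.5860,1.4140) = 68.4801°; ψ = atan2(-1.4143,3.5859) = -21.5248°
θ_1 = β − ψ = 90.0049°

90.005 -134.996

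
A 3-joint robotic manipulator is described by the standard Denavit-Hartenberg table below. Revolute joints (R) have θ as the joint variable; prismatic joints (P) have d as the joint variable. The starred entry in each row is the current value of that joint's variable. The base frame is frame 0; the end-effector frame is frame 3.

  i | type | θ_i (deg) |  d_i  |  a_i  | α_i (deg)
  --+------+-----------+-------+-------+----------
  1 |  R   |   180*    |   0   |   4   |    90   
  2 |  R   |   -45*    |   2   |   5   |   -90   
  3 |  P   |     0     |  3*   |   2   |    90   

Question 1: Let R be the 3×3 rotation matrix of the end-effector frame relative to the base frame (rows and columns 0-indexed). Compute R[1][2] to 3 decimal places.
End-effector z-axis (col 2 of R) = (0.0000,1.0000,0.0000)
R[1][2] = 1.0000

1.000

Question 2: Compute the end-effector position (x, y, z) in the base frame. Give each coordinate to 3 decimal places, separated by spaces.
-11.071 2.000 -2.828

after link 1: o_1 = (-4.0000, 0.0000, 0.0000)
after link 2: o_2 = (-7.5355, 2.0000, -3.5355)
after link 3: o_3 = (-11.0711, 2.0000, -2.8284)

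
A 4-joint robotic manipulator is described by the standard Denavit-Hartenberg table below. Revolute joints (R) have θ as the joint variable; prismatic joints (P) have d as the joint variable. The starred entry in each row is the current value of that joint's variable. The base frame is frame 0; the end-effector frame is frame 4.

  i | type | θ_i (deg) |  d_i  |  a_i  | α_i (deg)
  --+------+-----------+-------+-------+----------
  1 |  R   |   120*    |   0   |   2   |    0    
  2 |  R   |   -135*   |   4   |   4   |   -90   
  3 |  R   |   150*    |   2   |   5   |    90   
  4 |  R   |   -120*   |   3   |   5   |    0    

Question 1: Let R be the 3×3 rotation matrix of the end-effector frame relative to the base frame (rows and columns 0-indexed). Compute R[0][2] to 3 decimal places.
End-effector z-axis (col 2 of R) = (0.4830,-0.1294,-0.8660)
R[0][2] = 0.4830

0.483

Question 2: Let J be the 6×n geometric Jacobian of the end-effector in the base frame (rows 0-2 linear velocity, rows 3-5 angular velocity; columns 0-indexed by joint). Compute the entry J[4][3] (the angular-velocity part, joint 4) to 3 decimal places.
axis z_3 = (0.4830,-0.1294,-0.8660); lever o_n−o_3 = (2.4195,-5.1312,-1.3481)
cross product → J_v[:, 3] = (-4.2693,-1.4442,-2.1651)
J_ω[:, 3] = z_3
entry J[4][3] = -0.1294

-0.129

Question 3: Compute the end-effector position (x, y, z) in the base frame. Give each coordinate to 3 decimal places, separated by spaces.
after link 1: o_1 = (-1.0000, 1.7321, 0.0000)
after link 2: o_2 = (2.8637, 0.6968, 4.0000)
after link 3: o_3 = (-0.8012, 3.7493, 1.5000)
after link 4: o_4 = (1.6182, -1.3818, 0.1519)

1.618 -1.382 0.152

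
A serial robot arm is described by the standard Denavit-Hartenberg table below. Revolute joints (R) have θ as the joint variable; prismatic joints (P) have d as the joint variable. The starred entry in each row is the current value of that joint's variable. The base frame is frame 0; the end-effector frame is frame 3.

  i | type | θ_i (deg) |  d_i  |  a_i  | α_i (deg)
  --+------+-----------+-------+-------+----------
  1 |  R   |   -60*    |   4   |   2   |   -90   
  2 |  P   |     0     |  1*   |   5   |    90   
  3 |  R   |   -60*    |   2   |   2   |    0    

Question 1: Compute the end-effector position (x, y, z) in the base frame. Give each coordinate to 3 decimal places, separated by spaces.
3.366 -7.294 6.000

after link 1: o_1 = (1.0000, -1.7321, 4.0000)
after link 2: o_2 = (4.3660, -5.5622, 4.0000)
after link 3: o_3 = (3.3660, -7.2942, 6.0000)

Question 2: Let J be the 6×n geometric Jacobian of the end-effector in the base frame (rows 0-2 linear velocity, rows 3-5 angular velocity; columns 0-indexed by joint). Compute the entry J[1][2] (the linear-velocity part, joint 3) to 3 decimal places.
axis z_2 = (0.0000,0.0000,1.0000); lever o_n−o_2 = (-1.0000,-1.7321,2.0000)
cross product → J_v[:, 2] = (1.7321,-1.0000,0.0000)
J_ω[:, 2] = z_2
entry J[1][2] = -1.0000

-1.000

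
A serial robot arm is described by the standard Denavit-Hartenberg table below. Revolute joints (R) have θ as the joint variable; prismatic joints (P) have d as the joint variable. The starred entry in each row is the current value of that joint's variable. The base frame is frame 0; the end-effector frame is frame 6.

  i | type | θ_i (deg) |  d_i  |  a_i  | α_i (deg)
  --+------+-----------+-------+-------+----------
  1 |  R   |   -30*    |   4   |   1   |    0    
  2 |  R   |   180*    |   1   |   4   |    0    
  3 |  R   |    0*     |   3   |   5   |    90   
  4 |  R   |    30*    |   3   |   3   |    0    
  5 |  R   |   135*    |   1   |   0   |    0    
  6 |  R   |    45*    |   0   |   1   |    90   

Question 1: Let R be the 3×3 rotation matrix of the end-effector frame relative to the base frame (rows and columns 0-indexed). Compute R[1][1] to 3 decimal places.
0.866

End-effector y-axis (col 1 of R) = (0.5000,0.8660,0.0000)
R[1][1] = 0.8660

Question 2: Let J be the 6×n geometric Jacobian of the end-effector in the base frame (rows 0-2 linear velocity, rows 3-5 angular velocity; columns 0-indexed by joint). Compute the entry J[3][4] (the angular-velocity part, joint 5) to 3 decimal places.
axis z_4 = (0.5000,0.8660,0.0000); lever o_n−o_4 = (1.2500,0.4330,-0.5000)
cross product → J_v[:, 4] = (-0.4330,0.2500,-0.8660)
J_ω[:, 4] = z_4
entry J[3][4] = 0.5000

0.500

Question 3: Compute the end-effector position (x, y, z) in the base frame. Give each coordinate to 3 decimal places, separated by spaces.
-6.428 8.330 9.000

after link 1: o_1 = (0.8660, -0.5000, 4.0000)
after link 2: o_2 = (-2.5981, 1.5000, 5.0000)
after link 3: o_3 = (-6.9282, 4.0000, 8.0000)
after link 4: o_4 = (-7.6782, 7.8971, 9.5000)
after link 5: o_5 = (-7.1782, 8.7631, 9.5000)
after link 6: o_6 = (-6.4282, 8.3301, 9.0000)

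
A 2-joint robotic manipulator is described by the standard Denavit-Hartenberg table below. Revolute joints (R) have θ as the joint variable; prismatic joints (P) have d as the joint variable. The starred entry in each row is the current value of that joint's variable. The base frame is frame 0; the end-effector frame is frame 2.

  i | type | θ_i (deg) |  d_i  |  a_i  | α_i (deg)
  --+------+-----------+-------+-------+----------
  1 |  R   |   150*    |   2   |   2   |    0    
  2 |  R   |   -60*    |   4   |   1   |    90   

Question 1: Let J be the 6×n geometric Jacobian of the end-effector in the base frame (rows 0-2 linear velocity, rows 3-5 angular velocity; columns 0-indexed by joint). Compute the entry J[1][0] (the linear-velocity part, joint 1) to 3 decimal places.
-1.732

axis z_0 = ẑ; lever o_n−o_0 = (-1.7321,2.0000,6.0000)
cross product → J_v[:, 0] = (-2.0000,-1.7321,0.0000)
J_ω[:, 0] = z_0
entry J[1][0] = -1.7321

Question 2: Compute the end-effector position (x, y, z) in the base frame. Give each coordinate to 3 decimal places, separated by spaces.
-1.732 2.000 6.000

after link 1: o_1 = (-1.7321, 1.0000, 2.0000)
after link 2: o_2 = (-1.7321, 2.0000, 6.0000)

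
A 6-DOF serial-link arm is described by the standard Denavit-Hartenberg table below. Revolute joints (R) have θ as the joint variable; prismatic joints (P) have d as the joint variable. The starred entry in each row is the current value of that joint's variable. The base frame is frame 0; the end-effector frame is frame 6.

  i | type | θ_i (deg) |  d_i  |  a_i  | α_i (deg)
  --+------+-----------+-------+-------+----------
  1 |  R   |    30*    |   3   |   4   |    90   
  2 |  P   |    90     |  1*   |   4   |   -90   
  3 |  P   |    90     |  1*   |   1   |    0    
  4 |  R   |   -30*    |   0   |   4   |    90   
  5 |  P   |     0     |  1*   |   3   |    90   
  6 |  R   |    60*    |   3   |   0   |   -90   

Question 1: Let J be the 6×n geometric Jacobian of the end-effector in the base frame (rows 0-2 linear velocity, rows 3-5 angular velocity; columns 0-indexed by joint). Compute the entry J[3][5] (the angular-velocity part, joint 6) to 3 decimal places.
0.866

axis z_5 = (0.8660,0.5000,0.0000); lever o_n−o_5 = (2.5981,1.5000,0.0000)
cross product → J_v[:, 5] = (-0.0000,0.0000,0.0000)
J_ω[:, 5] = z_5
entry J[3][5] = 0.8660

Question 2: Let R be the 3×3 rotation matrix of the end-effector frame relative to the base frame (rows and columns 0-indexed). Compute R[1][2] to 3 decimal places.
End-effector z-axis (col 2 of R) = (0.5000,-0.8660,0.0000)
R[1][2] = -0.8660

-0.866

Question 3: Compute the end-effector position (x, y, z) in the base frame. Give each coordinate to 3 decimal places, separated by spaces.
after link 1: o_1 = (3.4641, 2.0000, 3.0000)
after link 2: o_2 = (3.9641, 1.1340, 7.0000)
after link 3: o_3 = (2.5981, 1.5000, 7.0000)
after link 4: o_4 = (0.8660, 4.5000, 9.0000)
after link 5: o_5 = (-0.1830, 6.3170, 11.3660)
after link 6: o_6 = (2.4151, 7.8170, 11.3660)

2.415 7.817 11.366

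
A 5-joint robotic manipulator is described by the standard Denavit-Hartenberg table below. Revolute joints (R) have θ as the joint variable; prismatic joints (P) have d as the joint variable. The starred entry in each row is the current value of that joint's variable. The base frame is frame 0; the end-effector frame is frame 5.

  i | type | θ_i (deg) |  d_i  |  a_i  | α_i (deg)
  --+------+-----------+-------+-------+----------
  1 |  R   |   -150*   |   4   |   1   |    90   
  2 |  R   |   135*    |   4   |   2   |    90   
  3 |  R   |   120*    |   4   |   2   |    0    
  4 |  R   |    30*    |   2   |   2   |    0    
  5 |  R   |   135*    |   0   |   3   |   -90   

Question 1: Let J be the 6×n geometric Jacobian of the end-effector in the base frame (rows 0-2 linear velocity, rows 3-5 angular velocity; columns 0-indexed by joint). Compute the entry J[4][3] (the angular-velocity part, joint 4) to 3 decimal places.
axis z_3 = (-0.6124,-0.3536,0.7071); lever o_n−o_3 = (-0.8610,-2.6885,0.7385)
cross product → J_v[:, 3] = (1.6399,-0.1566,1.3419)
J_ω[:, 3] = z_3
entry J[4][3] = -0.3536

-0.354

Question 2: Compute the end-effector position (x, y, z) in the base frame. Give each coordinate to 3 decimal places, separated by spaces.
-6.430 0.715 8.274

after link 1: o_1 = (-0.8660, -0.5000, 4.0000)
after link 2: o_2 = (-1.6413, 3.6712, 5.4142)
after link 3: o_3 = (-5.5692, 3.4034, 7.5355)
after link 4: o_4 = (-8.3546, 2.9500, 7.7250)
after link 5: o_5 = (-6.4302, 0.7150, 8.2740)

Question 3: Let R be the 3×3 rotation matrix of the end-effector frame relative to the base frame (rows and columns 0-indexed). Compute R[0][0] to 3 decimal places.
0.641

End-effector x-axis (col 0 of R) = (0.6415,-0.7450,0.1830)
R[0][0] = 0.6415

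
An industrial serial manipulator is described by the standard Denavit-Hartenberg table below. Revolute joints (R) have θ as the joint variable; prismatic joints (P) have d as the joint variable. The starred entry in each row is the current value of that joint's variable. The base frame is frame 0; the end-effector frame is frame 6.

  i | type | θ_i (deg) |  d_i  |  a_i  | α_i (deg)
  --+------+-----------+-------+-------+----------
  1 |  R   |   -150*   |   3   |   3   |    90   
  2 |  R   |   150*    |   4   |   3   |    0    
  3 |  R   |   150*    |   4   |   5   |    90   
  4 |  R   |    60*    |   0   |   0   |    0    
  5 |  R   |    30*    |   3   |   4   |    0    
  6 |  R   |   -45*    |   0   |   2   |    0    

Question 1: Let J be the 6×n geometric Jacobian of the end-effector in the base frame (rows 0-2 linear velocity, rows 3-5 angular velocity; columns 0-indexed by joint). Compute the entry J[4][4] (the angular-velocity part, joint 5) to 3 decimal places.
axis z_4 = (0.7500,0.4330,-0.5000); lever o_n−o_4 = (-1.0695,5.6343,-2.7247)
cross product → J_v[:, 4] = (1.6373,2.5783,4.6888)
J_ω[:, 4] = z_4
entry J[4][4] = 0.4330

0.433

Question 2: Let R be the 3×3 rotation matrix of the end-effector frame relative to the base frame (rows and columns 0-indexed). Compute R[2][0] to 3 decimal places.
End-effector x-axis (col 0 of R) = (-0.6597,0.4356,-0.6124)
R[2][0] = -0.6124

-0.612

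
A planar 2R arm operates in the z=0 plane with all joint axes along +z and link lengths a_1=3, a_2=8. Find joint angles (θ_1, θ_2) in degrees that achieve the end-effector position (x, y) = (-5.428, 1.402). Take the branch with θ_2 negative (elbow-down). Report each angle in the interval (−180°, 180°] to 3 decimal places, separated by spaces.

cos θ_2 = (31.4288−3²−8²)/(2·3·8) = -0.8661; θ_2 = -150.0048° (elbow-down)
β = atan2(1.4020,-5.4280) = 165.5176°; ψ = atan2(-3.9994,-3.9285) = -134.4877°
θ_1 = β − ψ = 300.0053°

-59.995 -150.005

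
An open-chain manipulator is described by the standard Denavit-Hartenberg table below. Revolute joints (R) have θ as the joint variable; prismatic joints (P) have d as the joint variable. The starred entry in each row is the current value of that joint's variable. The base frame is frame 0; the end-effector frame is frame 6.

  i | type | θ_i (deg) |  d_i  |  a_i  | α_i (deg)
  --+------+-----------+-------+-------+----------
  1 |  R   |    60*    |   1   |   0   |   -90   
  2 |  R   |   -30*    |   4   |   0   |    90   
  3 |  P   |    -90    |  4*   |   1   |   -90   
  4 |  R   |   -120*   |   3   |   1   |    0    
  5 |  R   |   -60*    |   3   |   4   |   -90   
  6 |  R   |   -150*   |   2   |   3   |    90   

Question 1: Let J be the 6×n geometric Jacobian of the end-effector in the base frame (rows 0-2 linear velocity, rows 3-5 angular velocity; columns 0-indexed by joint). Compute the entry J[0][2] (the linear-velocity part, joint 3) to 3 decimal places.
prismatic axis z_2 = (-0.2500,-0.4330,0.8660)
J_v[:, 2] = z_2; J_ω[:, 2] = (0,0,0)
entry J[0][2] = -0.2500

-0.250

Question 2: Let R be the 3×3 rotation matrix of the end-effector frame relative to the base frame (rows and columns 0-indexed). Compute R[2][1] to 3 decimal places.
End-effector y-axis (col 1 of R) = (-0.2500,-0.4330,0.8660)
R[2][1] = 0.8660

0.866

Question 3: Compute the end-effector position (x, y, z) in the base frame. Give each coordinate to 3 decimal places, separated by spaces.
-2.714 5.103 10.696

after link 1: o_1 = (0.0000, 0.0000, 1.0000)
after link 2: o_2 = (-3.4641, 2.0000, 1.0000)
after link 3: o_3 = (-3.5981, -0.2321, 4.4641)
after link 4: o_4 = (-2.9486, 1.8929, 6.7141)
after link 5: o_5 = (-5.1136, 6.1429, 8.2141)
after link 6: o_6 = (-2.7141, 5.1029, 10.6962)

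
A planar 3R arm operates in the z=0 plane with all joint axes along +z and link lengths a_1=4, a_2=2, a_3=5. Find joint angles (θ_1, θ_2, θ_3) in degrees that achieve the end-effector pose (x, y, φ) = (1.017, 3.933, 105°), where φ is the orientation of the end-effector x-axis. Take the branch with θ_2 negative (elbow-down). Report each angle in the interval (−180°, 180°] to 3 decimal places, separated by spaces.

wrist centre = target − a_3·(cos φ, sin φ) = (2.3111, -0.8966)
cos θ_2 = (6.1451−4²−2²)/(2·4·2) = -0.8659; θ_2 = -149.9892° (elbow-down)
β = atan2(-0.8966,2.3111) = -21.2046°; ψ = atan2(-1.0003,2.2681) = -23.7991°
θ_1 = β − ψ = 2.5945°
θ_3 = φ − θ_1 − θ_2 = -107.6053° (wrapped to (-180°,180°])

2.595 -149.989 -107.605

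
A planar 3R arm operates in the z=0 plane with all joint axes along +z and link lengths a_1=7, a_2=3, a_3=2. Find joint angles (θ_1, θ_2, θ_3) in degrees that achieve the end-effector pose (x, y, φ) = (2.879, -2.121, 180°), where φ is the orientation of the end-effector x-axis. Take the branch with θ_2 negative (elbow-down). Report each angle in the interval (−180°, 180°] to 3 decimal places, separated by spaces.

0.005 -134.997 -45.009

wrist centre = target − a_3·(cos φ, sin φ) = (4.8790, -2.1210)
cos θ_2 = (28.3033−7²−3²)/(2·7·3) = -0.7071; θ_2 = -134.9966° (elbow-down)
β = atan2(-2.1210,4.8790) = -23.4956°; ψ = atan2(-2.1214,4.8788) = -23.5008°
θ_1 = β − ψ = 0.0052°
θ_3 = φ − θ_1 − θ_2 = -45.0087° (wrapped to (-180°,180°])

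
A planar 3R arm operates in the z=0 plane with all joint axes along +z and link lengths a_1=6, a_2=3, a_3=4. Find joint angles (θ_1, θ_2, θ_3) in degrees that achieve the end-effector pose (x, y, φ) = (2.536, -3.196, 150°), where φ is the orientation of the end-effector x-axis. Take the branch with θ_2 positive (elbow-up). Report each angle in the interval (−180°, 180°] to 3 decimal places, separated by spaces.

wrist centre = target − a_3·(cos φ, sin φ) = (6.0001, -5.1960)
cos θ_2 = (62.9996−6²−3²)/(2·6·3) = 0.5000; θ_2 = 60.0007° (elbow-up)
β = atan2(-5.1960,6.0001) = -40.8921°; ψ = atan2(2.5981,7.5000) = 19.1068°
θ_1 = β − ψ = -59.9989°
θ_3 = φ − θ_1 − θ_2 = 149.9982° (wrapped to (-180°,180°])

-59.999 60.001 149.998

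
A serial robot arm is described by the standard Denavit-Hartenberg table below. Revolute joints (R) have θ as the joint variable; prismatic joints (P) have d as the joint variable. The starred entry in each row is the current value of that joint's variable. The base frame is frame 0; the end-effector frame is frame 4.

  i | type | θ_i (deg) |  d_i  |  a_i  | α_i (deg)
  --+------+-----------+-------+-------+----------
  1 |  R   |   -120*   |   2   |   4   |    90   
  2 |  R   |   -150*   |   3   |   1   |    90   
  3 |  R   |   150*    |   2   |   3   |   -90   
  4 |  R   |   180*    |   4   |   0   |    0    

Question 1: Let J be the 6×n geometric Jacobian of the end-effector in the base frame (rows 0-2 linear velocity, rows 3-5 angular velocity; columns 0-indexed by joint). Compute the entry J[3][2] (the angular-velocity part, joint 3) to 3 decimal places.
0.250

axis z_2 = (0.2500,0.4330,0.8660); lever o_n−o_2 = (0.2099,-3.5646,4.0311)
cross product → J_v[:, 2] = (4.8325,-0.8260,-0.9821)
J_ω[:, 2] = z_2
entry J[3][2] = 0.2500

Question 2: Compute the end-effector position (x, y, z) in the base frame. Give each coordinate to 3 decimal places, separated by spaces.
after link 1: o_1 = (-2.0000, -3.4641, 2.0000)
after link 2: o_2 = (-4.1651, -1.2141, 1.5000)
after link 3: o_3 = (-6.0891, -1.5466, 4.5311)
after link 4: o_4 = (-3.9551, -4.7787, 5.5311)

-3.955 -4.779 5.531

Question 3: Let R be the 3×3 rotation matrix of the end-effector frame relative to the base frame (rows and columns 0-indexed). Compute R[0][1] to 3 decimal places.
0.250

End-effector y-axis (col 1 of R) = (0.2500,0.4330,0.8660)
R[0][1] = 0.2500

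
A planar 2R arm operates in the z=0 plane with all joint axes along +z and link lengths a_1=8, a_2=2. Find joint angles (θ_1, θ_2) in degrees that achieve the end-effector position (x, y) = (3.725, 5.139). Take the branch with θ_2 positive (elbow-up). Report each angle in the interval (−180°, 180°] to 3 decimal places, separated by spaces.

45.001 150.008

cos θ_2 = (40.2849−8²−2²)/(2·8·2) = -0.8661; θ_2 = 150.0080° (elbow-up)
β = atan2(5.1390,3.7250) = 54.0636°; ψ = atan2(0.9998,6.2678) = 9.0627°
θ_1 = β − ψ = 45.0008°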